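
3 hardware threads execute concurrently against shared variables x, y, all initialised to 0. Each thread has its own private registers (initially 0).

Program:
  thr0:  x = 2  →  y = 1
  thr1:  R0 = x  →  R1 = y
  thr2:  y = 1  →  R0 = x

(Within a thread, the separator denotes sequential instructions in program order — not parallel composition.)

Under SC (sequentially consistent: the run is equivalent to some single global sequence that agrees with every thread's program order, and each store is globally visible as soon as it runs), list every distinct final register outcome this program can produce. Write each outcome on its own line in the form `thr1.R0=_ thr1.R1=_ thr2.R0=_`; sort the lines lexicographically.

outcome vector order: (thr1.R0,thr1.R1,thr2.R0)
|SC outcomes| = 7

thr1.R0=0 thr1.R1=0 thr2.R0=0
thr1.R0=0 thr1.R1=0 thr2.R0=2
thr1.R0=0 thr1.R1=1 thr2.R0=0
thr1.R0=0 thr1.R1=1 thr2.R0=2
thr1.R0=2 thr1.R1=0 thr2.R0=2
thr1.R0=2 thr1.R1=1 thr2.R0=0
thr1.R0=2 thr1.R1=1 thr2.R0=2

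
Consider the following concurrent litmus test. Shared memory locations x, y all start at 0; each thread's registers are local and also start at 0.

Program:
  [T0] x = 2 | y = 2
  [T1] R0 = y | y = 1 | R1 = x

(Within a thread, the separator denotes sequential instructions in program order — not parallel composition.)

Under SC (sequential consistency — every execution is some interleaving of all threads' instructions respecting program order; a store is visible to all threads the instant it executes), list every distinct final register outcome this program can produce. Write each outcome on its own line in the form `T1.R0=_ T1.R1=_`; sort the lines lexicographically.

T1.R0=0 T1.R1=0
T1.R0=0 T1.R1=2
T1.R0=2 T1.R1=2

outcome vector order: (T1.R0,T1.R1)
|SC outcomes| = 3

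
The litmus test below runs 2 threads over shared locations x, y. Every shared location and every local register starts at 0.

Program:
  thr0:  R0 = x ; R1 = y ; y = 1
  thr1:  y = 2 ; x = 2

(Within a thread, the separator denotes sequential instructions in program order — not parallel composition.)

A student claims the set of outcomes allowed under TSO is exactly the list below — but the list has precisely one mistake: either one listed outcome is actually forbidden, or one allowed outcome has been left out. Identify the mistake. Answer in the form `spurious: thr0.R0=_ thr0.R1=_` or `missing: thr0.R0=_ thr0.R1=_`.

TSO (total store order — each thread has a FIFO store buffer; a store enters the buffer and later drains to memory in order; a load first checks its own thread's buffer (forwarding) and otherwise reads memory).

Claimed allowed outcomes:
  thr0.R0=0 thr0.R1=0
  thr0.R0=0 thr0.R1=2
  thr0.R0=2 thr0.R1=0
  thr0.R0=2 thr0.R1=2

outcome vector order: (thr0.R0,thr0.R1)
[TSO] allowed = {0/0; 0/2; 2/2}
claimed∖TSO = {2/0}

spurious: thr0.R0=2 thr0.R1=0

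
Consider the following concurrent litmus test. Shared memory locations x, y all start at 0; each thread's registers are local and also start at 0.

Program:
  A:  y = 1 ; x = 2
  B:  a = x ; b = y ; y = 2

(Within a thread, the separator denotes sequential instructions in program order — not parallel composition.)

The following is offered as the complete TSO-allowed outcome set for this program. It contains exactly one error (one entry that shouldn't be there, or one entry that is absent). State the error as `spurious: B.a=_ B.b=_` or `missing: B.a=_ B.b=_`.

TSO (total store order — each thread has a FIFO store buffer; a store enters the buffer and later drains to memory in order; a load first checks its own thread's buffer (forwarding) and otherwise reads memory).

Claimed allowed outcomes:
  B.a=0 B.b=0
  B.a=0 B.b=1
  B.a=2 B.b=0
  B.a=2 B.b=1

spurious: B.a=2 B.b=0

outcome vector order: (B.a,B.b)
[TSO] allowed = {(0,0); (0,1); (2,1)}
claimed∖TSO = {(2,0)}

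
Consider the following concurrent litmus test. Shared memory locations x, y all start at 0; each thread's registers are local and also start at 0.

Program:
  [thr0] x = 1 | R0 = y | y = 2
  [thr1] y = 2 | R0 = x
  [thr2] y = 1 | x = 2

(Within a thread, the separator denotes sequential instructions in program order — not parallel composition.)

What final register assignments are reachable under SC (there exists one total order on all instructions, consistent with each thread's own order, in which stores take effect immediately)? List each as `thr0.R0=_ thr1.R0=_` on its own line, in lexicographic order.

thr0.R0=0 thr1.R0=1
thr0.R0=0 thr1.R0=2
thr0.R0=1 thr1.R0=0
thr0.R0=1 thr1.R0=1
thr0.R0=1 thr1.R0=2
thr0.R0=2 thr1.R0=0
thr0.R0=2 thr1.R0=1
thr0.R0=2 thr1.R0=2

outcome vector order: (thr0.R0,thr1.R0)
|SC outcomes| = 8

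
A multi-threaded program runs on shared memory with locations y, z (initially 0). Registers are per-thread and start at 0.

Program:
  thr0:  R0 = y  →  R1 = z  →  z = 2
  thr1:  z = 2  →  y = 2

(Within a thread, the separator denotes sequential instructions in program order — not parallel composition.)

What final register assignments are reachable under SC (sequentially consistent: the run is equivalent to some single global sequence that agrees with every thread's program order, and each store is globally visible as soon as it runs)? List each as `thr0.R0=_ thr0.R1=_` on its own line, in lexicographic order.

thr0.R0=0 thr0.R1=0
thr0.R0=0 thr0.R1=2
thr0.R0=2 thr0.R1=2

outcome vector order: (thr0.R0,thr0.R1)
|SC outcomes| = 3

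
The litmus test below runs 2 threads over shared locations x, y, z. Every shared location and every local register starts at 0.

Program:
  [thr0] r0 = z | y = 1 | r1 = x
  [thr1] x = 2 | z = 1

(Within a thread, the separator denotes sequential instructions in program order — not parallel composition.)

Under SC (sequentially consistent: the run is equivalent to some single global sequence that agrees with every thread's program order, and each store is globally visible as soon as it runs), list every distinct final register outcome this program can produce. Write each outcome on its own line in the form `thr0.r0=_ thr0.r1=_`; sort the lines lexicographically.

outcome vector order: (thr0.r0,thr0.r1)
|SC outcomes| = 3

thr0.r0=0 thr0.r1=0
thr0.r0=0 thr0.r1=2
thr0.r0=1 thr0.r1=2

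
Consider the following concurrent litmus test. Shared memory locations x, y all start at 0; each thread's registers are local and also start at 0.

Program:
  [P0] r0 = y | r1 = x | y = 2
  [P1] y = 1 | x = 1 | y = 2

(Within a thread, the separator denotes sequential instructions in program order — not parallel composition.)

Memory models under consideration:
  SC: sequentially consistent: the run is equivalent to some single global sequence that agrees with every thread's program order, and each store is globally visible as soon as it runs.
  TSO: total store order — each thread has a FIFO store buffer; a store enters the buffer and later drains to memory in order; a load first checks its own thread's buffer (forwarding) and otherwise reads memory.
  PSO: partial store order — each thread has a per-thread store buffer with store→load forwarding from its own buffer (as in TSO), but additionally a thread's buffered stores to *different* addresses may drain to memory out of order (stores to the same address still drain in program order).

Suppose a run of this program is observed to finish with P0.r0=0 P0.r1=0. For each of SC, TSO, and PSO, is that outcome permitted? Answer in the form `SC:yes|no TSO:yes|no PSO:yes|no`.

SC:yes TSO:yes PSO:yes

outcome vector order: (P0.r0,P0.r1)
[SC] allowed = {0/0, 0/1, 1/0, 1/1, 2/1}
[TSO] allowed = {0/0, 0/1, 1/0, 1/1, 2/1}
[PSO] allowed = {0/0, 0/1, 1/0, 1/1, 2/0, 2/1}
target 0/0 ∈ {SC,TSO,PSO}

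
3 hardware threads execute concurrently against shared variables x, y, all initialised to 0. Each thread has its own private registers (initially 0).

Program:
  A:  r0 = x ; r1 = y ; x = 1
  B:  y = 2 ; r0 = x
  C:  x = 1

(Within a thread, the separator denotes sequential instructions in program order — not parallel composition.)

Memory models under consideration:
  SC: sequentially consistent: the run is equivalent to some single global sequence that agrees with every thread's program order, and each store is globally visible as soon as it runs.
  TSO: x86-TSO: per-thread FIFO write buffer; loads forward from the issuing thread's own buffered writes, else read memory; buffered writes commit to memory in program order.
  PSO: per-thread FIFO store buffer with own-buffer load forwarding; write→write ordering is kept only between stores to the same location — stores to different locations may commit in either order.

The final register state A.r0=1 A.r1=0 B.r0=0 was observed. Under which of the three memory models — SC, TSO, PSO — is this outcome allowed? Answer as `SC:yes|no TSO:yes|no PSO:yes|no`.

outcome vector order: (A.r0,A.r1,B.r0)
SC: 7 outcomes — {0/0/0, 0/0/1, 0/2/0, 0/2/1, 1/0/1, 1/2/0, 1/2/1}
TSO: 8 outcomes — {0/0/0, 0/0/1, 0/2/0, 0/2/1, 1/0/0, 1/0/1, 1/2/0, 1/2/1}
PSO: 8 outcomes — {0/0/0, 0/0/1, 0/2/0, 0/2/1, 1/0/0, 1/0/1, 1/2/0, 1/2/1}
target 1/0/0 ∈ {TSO,PSO}

SC:no TSO:yes PSO:yes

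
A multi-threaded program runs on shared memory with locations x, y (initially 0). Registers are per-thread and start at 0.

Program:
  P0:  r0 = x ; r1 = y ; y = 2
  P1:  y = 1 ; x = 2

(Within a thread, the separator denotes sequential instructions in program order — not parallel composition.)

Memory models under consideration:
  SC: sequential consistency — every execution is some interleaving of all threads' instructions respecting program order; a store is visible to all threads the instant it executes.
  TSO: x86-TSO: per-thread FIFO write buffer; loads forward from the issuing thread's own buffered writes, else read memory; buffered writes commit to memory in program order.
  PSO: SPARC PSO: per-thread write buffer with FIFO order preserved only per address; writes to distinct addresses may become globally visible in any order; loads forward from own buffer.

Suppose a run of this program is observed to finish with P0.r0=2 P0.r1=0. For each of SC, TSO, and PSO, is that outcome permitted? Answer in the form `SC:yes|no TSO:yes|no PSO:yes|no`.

SC:no TSO:no PSO:yes

outcome vector order: (P0.r0,P0.r1)
SC: 3 outcomes — {<0 0>, <0 1>, <2 1>}
TSO: 3 outcomes — {<0 0>, <0 1>, <2 1>}
PSO: 4 outcomes — {<0 0>, <0 1>, <2 0>, <2 1>}
target <2 0> ∈ {PSO}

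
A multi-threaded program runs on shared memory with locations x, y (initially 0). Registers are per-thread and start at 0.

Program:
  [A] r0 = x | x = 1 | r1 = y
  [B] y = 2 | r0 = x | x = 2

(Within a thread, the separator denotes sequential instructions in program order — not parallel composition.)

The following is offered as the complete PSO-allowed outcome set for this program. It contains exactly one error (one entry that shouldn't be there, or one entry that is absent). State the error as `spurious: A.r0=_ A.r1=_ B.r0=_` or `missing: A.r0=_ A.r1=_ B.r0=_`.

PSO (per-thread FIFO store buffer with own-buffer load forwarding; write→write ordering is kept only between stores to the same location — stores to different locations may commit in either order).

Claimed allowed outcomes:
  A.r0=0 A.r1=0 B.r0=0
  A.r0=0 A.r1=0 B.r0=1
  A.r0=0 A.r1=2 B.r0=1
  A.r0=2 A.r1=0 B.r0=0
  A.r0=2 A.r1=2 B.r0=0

outcome vector order: (A.r0,A.r1,B.r0)
under PSO → 000 001 020 021 200 220
PSO∖claimed = {020}

missing: A.r0=0 A.r1=2 B.r0=0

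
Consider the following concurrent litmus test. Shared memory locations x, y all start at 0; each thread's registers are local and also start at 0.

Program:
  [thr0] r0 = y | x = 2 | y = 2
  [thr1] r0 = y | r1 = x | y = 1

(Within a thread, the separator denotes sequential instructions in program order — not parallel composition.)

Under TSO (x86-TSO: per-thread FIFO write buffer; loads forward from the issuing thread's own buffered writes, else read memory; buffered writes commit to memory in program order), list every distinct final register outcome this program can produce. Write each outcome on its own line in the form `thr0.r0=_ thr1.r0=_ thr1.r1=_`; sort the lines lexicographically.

outcome vector order: (thr0.r0,thr1.r0,thr1.r1)
|TSO outcomes| = 4

thr0.r0=0 thr1.r0=0 thr1.r1=0
thr0.r0=0 thr1.r0=0 thr1.r1=2
thr0.r0=0 thr1.r0=2 thr1.r1=2
thr0.r0=1 thr1.r0=0 thr1.r1=0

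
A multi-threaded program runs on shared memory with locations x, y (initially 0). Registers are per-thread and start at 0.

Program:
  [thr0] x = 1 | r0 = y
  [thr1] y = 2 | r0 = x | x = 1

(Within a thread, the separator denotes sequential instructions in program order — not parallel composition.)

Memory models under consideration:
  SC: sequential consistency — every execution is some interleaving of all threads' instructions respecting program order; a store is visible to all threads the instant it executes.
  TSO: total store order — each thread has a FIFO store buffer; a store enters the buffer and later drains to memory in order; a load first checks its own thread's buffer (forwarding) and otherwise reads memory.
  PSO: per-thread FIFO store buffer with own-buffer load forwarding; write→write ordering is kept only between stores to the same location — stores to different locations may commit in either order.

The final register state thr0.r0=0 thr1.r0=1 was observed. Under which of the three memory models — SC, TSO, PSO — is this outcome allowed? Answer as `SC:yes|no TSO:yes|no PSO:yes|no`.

SC:yes TSO:yes PSO:yes

outcome vector order: (thr0.r0,thr1.r0)
SC: 3 outcomes — {0/1, 2/0, 2/1}
TSO: 4 outcomes — {0/0, 0/1, 2/0, 2/1}
PSO: 4 outcomes — {0/0, 0/1, 2/0, 2/1}
target 0/1 ∈ {SC,TSO,PSO}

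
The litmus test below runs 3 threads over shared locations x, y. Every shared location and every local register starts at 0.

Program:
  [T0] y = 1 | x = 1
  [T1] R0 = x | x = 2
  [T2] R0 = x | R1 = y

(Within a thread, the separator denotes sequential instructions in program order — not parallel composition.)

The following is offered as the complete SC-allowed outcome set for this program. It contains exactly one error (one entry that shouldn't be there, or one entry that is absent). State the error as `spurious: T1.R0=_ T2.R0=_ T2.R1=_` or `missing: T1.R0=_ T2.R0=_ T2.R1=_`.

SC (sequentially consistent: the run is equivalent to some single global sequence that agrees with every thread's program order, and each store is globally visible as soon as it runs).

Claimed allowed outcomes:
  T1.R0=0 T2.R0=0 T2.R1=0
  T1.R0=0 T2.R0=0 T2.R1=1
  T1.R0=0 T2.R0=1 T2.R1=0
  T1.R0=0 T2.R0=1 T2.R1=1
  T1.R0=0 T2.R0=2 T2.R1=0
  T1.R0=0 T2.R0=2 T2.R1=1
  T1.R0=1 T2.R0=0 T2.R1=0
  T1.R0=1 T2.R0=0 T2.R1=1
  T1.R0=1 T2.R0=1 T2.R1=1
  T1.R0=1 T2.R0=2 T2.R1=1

spurious: T1.R0=0 T2.R0=1 T2.R1=0

outcome vector order: (T1.R0,T2.R0,T2.R1)
SC: 9 outcomes — {000, 001, 011, 020, 021, 100, 101, 111, 121}
claimed∖SC = {010}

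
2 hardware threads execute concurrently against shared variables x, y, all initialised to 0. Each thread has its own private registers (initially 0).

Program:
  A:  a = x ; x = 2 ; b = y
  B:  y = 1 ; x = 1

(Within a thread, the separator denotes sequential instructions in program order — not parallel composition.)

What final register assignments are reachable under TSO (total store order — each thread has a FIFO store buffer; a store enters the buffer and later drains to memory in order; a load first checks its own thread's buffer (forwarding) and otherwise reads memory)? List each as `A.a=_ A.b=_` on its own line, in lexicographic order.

outcome vector order: (A.a,A.b)
|TSO outcomes| = 3

A.a=0 A.b=0
A.a=0 A.b=1
A.a=1 A.b=1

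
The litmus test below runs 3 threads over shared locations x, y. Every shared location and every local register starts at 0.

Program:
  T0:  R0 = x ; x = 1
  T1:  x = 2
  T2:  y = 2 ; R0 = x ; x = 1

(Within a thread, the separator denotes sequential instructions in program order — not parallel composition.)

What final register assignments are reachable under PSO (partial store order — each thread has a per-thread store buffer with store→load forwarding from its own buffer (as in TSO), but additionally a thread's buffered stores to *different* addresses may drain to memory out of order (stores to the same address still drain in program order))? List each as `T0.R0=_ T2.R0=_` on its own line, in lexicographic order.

outcome vector order: (T0.R0,T2.R0)
|PSO outcomes| = 8

T0.R0=0 T2.R0=0
T0.R0=0 T2.R0=1
T0.R0=0 T2.R0=2
T0.R0=1 T2.R0=0
T0.R0=1 T2.R0=2
T0.R0=2 T2.R0=0
T0.R0=2 T2.R0=1
T0.R0=2 T2.R0=2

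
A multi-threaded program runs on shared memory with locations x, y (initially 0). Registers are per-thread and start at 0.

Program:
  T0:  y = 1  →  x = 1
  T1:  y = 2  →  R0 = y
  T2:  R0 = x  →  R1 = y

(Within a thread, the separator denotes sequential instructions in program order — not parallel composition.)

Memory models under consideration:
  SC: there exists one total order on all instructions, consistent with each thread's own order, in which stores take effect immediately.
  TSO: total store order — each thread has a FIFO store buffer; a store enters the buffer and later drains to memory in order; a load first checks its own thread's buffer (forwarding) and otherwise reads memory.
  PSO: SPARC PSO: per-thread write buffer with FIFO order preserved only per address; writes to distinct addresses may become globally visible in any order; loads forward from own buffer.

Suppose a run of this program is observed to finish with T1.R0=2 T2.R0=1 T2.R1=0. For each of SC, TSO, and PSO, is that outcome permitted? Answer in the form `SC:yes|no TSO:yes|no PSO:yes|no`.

SC:no TSO:no PSO:yes

outcome vector order: (T1.R0,T2.R0,T2.R1)
SC (9): <1 0 0>, <1 0 1>, <1 0 2>, <1 1 1>, <2 0 0>, <2 0 1>, <2 0 2>, <2 1 1>, <2 1 2>
TSO (9): <1 0 0>, <1 0 1>, <1 0 2>, <1 1 1>, <2 0 0>, <2 0 1>, <2 0 2>, <2 1 1>, <2 1 2>
PSO (12): <1 0 0>, <1 0 1>, <1 0 2>, <1 1 0>, <1 1 1>, <1 1 2>, <2 0 0>, <2 0 1>, <2 0 2>, <2 1 0>, <2 1 1>, <2 1 2>
target <2 1 0> ∈ {PSO}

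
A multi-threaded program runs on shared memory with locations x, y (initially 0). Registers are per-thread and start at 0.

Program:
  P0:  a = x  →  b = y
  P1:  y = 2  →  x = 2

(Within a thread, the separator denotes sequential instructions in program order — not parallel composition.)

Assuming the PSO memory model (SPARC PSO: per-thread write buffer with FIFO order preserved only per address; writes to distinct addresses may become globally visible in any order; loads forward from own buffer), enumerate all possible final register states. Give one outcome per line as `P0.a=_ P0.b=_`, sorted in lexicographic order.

outcome vector order: (P0.a,P0.b)
|PSO outcomes| = 4

P0.a=0 P0.b=0
P0.a=0 P0.b=2
P0.a=2 P0.b=0
P0.a=2 P0.b=2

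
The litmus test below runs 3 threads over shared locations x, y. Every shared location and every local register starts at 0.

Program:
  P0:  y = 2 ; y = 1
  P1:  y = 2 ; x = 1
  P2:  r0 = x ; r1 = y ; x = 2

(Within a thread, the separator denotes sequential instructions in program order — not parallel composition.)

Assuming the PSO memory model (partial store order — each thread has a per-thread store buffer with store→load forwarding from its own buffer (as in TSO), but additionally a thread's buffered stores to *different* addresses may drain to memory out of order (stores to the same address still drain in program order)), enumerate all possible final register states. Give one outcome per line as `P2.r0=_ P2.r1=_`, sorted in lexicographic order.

P2.r0=0 P2.r1=0
P2.r0=0 P2.r1=1
P2.r0=0 P2.r1=2
P2.r0=1 P2.r1=0
P2.r0=1 P2.r1=1
P2.r0=1 P2.r1=2

outcome vector order: (P2.r0,P2.r1)
|PSO outcomes| = 6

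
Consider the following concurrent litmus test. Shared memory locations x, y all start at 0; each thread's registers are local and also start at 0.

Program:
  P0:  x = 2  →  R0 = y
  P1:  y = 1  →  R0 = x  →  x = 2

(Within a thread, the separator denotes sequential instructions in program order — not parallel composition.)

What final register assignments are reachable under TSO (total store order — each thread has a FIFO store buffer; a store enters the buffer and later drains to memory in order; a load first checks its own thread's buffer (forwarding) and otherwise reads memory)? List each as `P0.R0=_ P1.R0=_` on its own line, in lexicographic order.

P0.R0=0 P1.R0=0
P0.R0=0 P1.R0=2
P0.R0=1 P1.R0=0
P0.R0=1 P1.R0=2

outcome vector order: (P0.R0,P1.R0)
|TSO outcomes| = 4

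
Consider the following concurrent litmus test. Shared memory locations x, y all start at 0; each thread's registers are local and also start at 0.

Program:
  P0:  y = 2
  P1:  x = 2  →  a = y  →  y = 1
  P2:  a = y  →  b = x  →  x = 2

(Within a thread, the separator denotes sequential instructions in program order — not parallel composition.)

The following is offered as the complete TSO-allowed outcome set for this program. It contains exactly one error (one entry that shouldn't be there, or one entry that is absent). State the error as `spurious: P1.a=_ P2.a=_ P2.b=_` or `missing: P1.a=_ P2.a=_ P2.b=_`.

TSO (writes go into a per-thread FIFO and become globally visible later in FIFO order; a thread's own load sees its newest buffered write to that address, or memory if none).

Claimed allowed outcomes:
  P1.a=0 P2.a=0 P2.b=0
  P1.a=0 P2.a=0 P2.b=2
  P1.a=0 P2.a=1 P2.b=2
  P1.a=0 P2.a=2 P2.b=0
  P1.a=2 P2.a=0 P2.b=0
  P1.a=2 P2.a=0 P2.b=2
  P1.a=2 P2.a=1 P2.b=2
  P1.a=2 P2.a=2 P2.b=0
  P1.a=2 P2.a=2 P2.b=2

outcome vector order: (P1.a,P2.a,P2.b)
[TSO] allowed = {<0 0 0>; <0 0 2>; <0 1 2>; <0 2 0>; <0 2 2>; <2 0 0>; <2 0 2>; <2 1 2>; <2 2 0>; <2 2 2>}
TSO∖claimed = {<0 2 2>}

missing: P1.a=0 P2.a=2 P2.b=2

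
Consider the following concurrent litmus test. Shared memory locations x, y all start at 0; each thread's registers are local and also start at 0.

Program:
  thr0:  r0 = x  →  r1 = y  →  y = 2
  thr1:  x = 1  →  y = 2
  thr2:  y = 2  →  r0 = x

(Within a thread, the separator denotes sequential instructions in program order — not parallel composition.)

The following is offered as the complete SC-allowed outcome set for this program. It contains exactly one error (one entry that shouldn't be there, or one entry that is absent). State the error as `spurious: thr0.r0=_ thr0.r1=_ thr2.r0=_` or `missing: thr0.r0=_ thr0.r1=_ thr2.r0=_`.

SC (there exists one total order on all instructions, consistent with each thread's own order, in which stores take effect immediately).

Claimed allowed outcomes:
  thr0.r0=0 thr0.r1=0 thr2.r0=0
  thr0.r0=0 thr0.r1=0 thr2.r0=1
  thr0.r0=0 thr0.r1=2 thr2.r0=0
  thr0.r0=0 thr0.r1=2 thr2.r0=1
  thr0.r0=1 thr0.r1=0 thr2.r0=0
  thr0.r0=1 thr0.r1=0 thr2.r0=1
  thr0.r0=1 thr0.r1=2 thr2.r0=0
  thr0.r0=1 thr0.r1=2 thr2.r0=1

spurious: thr0.r0=1 thr0.r1=0 thr2.r0=0

outcome vector order: (thr0.r0,thr0.r1,thr2.r0)
under SC → <0 0 0> <0 0 1> <0 2 0> <0 2 1> <1 0 1> <1 2 0> <1 2 1>
claimed∖SC = {<1 0 0>}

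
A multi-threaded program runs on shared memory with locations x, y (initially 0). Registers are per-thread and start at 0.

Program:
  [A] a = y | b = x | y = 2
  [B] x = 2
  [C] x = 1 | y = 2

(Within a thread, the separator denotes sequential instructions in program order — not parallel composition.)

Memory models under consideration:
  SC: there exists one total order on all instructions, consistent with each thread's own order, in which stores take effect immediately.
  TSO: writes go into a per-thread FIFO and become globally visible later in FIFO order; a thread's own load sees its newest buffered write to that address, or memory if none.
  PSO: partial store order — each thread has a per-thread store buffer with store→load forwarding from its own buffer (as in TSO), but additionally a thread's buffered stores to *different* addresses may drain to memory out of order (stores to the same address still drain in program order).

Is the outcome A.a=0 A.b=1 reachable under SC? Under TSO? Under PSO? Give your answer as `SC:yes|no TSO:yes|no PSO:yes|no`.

SC:yes TSO:yes PSO:yes

outcome vector order: (A.a,A.b)
[SC] allowed = {(0,0), (0,1), (0,2), (2,1), (2,2)}
[TSO] allowed = {(0,0), (0,1), (0,2), (2,1), (2,2)}
[PSO] allowed = {(0,0), (0,1), (0,2), (2,0), (2,1), (2,2)}
target (0,1) ∈ {SC,TSO,PSO}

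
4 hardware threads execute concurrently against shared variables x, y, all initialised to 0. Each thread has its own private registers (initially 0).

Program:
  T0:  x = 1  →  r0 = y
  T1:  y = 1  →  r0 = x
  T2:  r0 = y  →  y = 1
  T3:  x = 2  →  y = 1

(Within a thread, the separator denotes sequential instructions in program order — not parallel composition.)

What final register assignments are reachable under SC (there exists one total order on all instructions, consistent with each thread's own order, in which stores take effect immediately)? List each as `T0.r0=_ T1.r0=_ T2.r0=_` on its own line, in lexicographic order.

outcome vector order: (T0.r0,T1.r0,T2.r0)
|SC outcomes| = 10

T0.r0=0 T1.r0=1 T2.r0=0
T0.r0=0 T1.r0=1 T2.r0=1
T0.r0=0 T1.r0=2 T2.r0=0
T0.r0=0 T1.r0=2 T2.r0=1
T0.r0=1 T1.r0=0 T2.r0=0
T0.r0=1 T1.r0=0 T2.r0=1
T0.r0=1 T1.r0=1 T2.r0=0
T0.r0=1 T1.r0=1 T2.r0=1
T0.r0=1 T1.r0=2 T2.r0=0
T0.r0=1 T1.r0=2 T2.r0=1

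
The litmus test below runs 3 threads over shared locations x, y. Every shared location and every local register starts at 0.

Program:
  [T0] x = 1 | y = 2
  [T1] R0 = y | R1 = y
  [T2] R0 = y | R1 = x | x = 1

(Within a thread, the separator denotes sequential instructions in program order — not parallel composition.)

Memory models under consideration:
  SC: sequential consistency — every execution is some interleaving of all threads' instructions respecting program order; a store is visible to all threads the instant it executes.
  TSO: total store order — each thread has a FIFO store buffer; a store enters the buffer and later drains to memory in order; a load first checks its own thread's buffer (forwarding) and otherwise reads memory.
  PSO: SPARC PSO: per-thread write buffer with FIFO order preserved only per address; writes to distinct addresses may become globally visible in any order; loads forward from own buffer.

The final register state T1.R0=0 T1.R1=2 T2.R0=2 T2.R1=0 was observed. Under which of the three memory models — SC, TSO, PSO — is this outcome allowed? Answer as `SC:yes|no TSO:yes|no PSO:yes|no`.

SC:no TSO:no PSO:yes

outcome vector order: (T1.R0,T1.R1,T2.R0,T2.R1)
[SC] allowed = {(0,0,0,0), (0,0,0,1), (0,0,2,1), (0,2,0,0), (0,2,0,1), (0,2,2,1), (2,2,0,0), (2,2,0,1), (2,2,2,1)}
[TSO] allowed = {(0,0,0,0), (0,0,0,1), (0,0,2,1), (0,2,0,0), (0,2,0,1), (0,2,2,1), (2,2,0,0), (2,2,0,1), (2,2,2,1)}
[PSO] allowed = {(0,0,0,0), (0,0,0,1), (0,0,2,0), (0,0,2,1), (0,2,0,0), (0,2,0,1), (0,2,2,0), (0,2,2,1), (2,2,0,0), (2,2,0,1), (2,2,2,0), (2,2,2,1)}
target (0,2,2,0) ∈ {PSO}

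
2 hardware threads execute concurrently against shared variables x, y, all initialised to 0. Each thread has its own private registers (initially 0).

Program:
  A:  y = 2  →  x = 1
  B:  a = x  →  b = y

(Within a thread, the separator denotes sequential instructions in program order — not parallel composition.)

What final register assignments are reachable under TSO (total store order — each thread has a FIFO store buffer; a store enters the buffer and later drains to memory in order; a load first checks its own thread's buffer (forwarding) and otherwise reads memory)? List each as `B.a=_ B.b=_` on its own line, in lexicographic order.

outcome vector order: (B.a,B.b)
|TSO outcomes| = 3

B.a=0 B.b=0
B.a=0 B.b=2
B.a=1 B.b=2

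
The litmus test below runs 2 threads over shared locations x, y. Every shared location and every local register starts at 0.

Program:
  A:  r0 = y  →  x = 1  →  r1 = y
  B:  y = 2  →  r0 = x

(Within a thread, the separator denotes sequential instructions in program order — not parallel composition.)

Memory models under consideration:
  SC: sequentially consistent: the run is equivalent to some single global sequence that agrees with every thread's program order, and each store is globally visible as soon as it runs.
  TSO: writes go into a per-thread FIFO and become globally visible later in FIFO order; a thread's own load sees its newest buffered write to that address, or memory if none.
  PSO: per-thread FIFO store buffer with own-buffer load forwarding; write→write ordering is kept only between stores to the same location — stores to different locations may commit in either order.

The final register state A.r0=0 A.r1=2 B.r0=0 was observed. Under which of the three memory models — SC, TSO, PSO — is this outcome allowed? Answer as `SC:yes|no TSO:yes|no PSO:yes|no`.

SC:yes TSO:yes PSO:yes

outcome vector order: (A.r0,A.r1,B.r0)
SC (5): 001, 020, 021, 220, 221
TSO (6): 000, 001, 020, 021, 220, 221
PSO (6): 000, 001, 020, 021, 220, 221
target 020 ∈ {SC,TSO,PSO}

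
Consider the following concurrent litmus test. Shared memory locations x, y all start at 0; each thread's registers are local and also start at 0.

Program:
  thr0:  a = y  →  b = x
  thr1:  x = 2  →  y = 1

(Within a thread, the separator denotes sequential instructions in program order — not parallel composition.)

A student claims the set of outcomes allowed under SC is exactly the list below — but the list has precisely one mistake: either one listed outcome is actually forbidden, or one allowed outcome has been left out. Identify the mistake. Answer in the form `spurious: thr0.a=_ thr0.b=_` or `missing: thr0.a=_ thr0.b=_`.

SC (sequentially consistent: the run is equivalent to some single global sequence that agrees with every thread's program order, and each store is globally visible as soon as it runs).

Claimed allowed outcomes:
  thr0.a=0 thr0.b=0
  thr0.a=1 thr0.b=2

outcome vector order: (thr0.a,thr0.b)
SC: 3 outcomes — {00; 02; 12}
SC∖claimed = {02}

missing: thr0.a=0 thr0.b=2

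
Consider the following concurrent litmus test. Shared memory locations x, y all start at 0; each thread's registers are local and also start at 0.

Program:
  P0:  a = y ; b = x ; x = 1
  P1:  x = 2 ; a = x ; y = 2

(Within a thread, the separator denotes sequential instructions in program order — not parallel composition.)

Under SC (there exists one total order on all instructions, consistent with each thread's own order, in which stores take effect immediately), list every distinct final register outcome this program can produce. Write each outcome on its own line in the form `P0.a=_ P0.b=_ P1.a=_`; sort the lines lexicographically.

P0.a=0 P0.b=0 P1.a=1
P0.a=0 P0.b=0 P1.a=2
P0.a=0 P0.b=2 P1.a=1
P0.a=0 P0.b=2 P1.a=2
P0.a=2 P0.b=2 P1.a=2

outcome vector order: (P0.a,P0.b,P1.a)
|SC outcomes| = 5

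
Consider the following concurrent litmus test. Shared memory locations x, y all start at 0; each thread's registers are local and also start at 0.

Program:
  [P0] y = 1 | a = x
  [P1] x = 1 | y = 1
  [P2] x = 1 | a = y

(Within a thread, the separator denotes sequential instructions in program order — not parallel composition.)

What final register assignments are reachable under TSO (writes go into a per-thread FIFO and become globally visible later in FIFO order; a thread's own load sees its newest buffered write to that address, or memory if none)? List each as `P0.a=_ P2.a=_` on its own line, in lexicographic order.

outcome vector order: (P0.a,P2.a)
|TSO outcomes| = 4

P0.a=0 P2.a=0
P0.a=0 P2.a=1
P0.a=1 P2.a=0
P0.a=1 P2.a=1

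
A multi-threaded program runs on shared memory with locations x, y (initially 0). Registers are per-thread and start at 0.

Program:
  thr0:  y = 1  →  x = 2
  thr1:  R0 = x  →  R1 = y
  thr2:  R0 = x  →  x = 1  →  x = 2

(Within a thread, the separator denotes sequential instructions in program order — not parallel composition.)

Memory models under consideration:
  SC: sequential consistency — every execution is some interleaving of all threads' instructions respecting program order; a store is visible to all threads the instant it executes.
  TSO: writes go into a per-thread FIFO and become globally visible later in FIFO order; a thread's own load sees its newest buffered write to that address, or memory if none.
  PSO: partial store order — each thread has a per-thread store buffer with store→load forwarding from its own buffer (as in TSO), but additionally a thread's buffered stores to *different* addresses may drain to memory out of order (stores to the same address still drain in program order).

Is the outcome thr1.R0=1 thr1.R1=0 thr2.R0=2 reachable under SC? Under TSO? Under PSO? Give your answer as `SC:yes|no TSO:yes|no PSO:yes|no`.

outcome vector order: (thr1.R0,thr1.R1,thr2.R0)
SC (10): 0/0/0 0/0/2 0/1/0 0/1/2 1/0/0 1/1/0 1/1/2 2/0/0 2/1/0 2/1/2
TSO (10): 0/0/0 0/0/2 0/1/0 0/1/2 1/0/0 1/1/0 1/1/2 2/0/0 2/1/0 2/1/2
PSO (12): 0/0/0 0/0/2 0/1/0 0/1/2 1/0/0 1/0/2 1/1/0 1/1/2 2/0/0 2/0/2 2/1/0 2/1/2
target 1/0/2 ∈ {PSO}

SC:no TSO:no PSO:yes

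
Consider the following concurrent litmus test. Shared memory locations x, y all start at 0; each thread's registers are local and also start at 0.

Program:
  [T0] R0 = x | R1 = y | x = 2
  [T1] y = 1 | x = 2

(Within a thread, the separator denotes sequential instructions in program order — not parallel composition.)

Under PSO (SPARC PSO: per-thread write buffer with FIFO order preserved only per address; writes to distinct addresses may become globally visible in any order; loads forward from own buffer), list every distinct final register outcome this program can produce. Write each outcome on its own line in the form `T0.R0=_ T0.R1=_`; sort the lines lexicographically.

T0.R0=0 T0.R1=0
T0.R0=0 T0.R1=1
T0.R0=2 T0.R1=0
T0.R0=2 T0.R1=1

outcome vector order: (T0.R0,T0.R1)
|PSO outcomes| = 4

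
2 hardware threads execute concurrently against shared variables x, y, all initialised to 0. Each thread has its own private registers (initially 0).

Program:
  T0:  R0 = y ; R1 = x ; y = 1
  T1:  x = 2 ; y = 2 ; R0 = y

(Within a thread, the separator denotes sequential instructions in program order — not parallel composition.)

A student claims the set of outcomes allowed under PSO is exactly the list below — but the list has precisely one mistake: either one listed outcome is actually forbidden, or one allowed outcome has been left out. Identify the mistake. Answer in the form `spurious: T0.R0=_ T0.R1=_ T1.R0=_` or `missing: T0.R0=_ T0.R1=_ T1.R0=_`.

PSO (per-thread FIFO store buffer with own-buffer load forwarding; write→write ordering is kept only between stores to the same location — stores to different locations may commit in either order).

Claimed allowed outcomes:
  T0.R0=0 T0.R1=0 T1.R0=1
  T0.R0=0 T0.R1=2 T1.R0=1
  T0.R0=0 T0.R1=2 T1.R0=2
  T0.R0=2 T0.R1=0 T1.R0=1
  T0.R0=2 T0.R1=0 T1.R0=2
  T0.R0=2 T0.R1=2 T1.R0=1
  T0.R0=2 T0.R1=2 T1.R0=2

missing: T0.R0=0 T0.R1=0 T1.R0=2

outcome vector order: (T0.R0,T0.R1,T1.R0)
under PSO → 0/0/1 0/0/2 0/2/1 0/2/2 2/0/1 2/0/2 2/2/1 2/2/2
PSO∖claimed = {0/0/2}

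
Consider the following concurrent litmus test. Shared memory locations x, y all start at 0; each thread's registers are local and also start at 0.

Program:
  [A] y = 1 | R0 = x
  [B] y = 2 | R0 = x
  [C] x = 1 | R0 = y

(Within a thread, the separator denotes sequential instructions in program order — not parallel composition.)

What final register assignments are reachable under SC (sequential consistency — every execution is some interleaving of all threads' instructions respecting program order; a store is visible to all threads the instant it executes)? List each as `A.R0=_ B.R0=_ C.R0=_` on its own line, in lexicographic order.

A.R0=0 B.R0=0 C.R0=1
A.R0=0 B.R0=0 C.R0=2
A.R0=0 B.R0=1 C.R0=1
A.R0=0 B.R0=1 C.R0=2
A.R0=1 B.R0=0 C.R0=1
A.R0=1 B.R0=0 C.R0=2
A.R0=1 B.R0=1 C.R0=0
A.R0=1 B.R0=1 C.R0=1
A.R0=1 B.R0=1 C.R0=2

outcome vector order: (A.R0,B.R0,C.R0)
|SC outcomes| = 9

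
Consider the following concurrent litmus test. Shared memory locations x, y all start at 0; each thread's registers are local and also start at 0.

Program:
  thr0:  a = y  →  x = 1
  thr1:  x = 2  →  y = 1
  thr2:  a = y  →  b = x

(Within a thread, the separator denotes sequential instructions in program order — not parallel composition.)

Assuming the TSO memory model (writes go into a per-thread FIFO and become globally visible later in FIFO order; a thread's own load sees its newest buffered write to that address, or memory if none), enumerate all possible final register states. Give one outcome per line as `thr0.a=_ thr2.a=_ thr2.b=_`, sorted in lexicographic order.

outcome vector order: (thr0.a,thr2.a,thr2.b)
|TSO outcomes| = 10

thr0.a=0 thr2.a=0 thr2.b=0
thr0.a=0 thr2.a=0 thr2.b=1
thr0.a=0 thr2.a=0 thr2.b=2
thr0.a=0 thr2.a=1 thr2.b=1
thr0.a=0 thr2.a=1 thr2.b=2
thr0.a=1 thr2.a=0 thr2.b=0
thr0.a=1 thr2.a=0 thr2.b=1
thr0.a=1 thr2.a=0 thr2.b=2
thr0.a=1 thr2.a=1 thr2.b=1
thr0.a=1 thr2.a=1 thr2.b=2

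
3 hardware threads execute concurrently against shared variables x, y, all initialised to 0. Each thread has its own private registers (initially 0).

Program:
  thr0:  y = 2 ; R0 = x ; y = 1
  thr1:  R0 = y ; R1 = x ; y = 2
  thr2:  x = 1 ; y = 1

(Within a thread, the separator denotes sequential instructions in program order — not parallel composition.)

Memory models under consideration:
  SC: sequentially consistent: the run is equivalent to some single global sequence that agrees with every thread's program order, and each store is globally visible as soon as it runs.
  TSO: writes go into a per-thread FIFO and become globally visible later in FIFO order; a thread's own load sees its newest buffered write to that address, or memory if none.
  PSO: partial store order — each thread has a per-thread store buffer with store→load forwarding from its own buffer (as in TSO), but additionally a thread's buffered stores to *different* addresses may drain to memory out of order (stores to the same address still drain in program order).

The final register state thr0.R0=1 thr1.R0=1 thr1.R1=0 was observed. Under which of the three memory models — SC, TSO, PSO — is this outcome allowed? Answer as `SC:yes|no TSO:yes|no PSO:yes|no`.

outcome vector order: (thr0.R0,thr1.R0,thr1.R1)
SC (11): <0 0 0>; <0 0 1>; <0 1 0>; <0 1 1>; <0 2 0>; <0 2 1>; <1 0 0>; <1 0 1>; <1 1 1>; <1 2 0>; <1 2 1>
TSO (11): <0 0 0>; <0 0 1>; <0 1 0>; <0 1 1>; <0 2 0>; <0 2 1>; <1 0 0>; <1 0 1>; <1 1 1>; <1 2 0>; <1 2 1>
PSO (12): <0 0 0>; <0 0 1>; <0 1 0>; <0 1 1>; <0 2 0>; <0 2 1>; <1 0 0>; <1 0 1>; <1 1 0>; <1 1 1>; <1 2 0>; <1 2 1>
target <1 1 0> ∈ {PSO}

SC:no TSO:no PSO:yes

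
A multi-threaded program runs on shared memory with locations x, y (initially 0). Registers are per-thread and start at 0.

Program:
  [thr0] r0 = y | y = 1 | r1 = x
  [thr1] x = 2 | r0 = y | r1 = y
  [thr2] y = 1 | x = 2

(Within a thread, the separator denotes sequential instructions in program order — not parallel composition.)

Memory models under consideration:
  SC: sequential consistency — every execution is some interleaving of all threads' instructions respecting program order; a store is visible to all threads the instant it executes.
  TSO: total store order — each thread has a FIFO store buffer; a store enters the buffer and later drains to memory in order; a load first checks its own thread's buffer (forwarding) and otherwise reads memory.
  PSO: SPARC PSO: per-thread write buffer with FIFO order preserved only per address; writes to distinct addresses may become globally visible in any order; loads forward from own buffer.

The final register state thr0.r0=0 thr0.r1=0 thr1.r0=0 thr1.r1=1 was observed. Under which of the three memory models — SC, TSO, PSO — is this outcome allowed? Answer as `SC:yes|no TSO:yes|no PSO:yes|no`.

outcome vector order: (thr0.r0,thr0.r1,thr1.r0,thr1.r1)
SC (8): <0 0 1 1>; <0 2 0 0>; <0 2 0 1>; <0 2 1 1>; <1 0 1 1>; <1 2 0 0>; <1 2 0 1>; <1 2 1 1>
TSO (12): <0 0 0 0>; <0 0 0 1>; <0 0 1 1>; <0 2 0 0>; <0 2 0 1>; <0 2 1 1>; <1 0 0 0>; <1 0 0 1>; <1 0 1 1>; <1 2 0 0>; <1 2 0 1>; <1 2 1 1>
PSO (12): <0 0 0 0>; <0 0 0 1>; <0 0 1 1>; <0 2 0 0>; <0 2 0 1>; <0 2 1 1>; <1 0 0 0>; <1 0 0 1>; <1 0 1 1>; <1 2 0 0>; <1 2 0 1>; <1 2 1 1>
target <0 0 0 1> ∈ {TSO,PSO}

SC:no TSO:yes PSO:yes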